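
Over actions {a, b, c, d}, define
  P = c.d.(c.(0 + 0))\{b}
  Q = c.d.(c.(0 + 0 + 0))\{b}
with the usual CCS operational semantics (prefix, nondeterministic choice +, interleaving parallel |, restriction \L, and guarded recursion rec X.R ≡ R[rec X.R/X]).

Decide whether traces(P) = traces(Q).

P's transition system — 4 states:
  s0 = c.d.(c.(0 + 0))\{b} :: --c--▸ s1
  s1 = d.(c.(0 + 0))\{b} :: --d--▸ s2
  s2 = (c.(0 + 0))\{b} :: --c--▸ s3
  s3 = (0 + 0)\{b} :: ∅
Q's transition system — 4 states:
  t0 = c.d.(c.(0 + 0 + 0))\{b} :: --c--▸ t1
  t1 = d.(c.(0 + 0 + 0))\{b} :: --d--▸ t2
  t2 = (c.(0 + 0 + 0))\{b} :: --c--▸ t3
  t3 = (0 + 0 + 0)\{b} :: ∅
Bisimilarity quotient blocks:
  B0 = {s0, t0}
  B1 = {s1, t1}
  B2 = {s2, t2}
  B3 = {s3, t3}
s0 ∈ B0, t0 ∈ B0 → same block
Bisimilar ⇒ trace-equivalent.

traces(P) = traces(Q)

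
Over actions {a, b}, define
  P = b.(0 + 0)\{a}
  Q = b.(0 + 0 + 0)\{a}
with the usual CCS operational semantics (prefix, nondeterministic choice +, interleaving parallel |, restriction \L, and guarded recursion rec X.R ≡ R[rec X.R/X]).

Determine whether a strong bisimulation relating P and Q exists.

P ~ Q

Reachable graph of P (2 states):
  s0 = b.(0 + 0)\{a} → --b--▸ s1
  s1 = (0 + 0)\{a} → deadlocked
Reachable graph of Q (2 states):
  t0 = b.(0 + 0 + 0)\{a} → --b--▸ t1
  t1 = (0 + 0 + 0)\{a} → deadlocked
Partition-refinement fixed point:
  B0 = {s0, t0}
  B1 = {s1, t1}
s0 ∈ B0, t0 ∈ B0 → same block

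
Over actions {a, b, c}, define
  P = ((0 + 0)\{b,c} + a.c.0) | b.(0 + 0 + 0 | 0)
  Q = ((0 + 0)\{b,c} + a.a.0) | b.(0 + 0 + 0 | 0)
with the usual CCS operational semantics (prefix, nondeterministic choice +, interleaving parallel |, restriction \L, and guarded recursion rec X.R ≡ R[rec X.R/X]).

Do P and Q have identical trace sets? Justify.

Reachable graph of P (6 states):
  m0 = ((0 + 0)\{b,c} + a.c.0) | b.(0 + 0 + 0 | 0) has moves -a-> m1, -b-> m2
  m1 = c.0 | b.(0 + 0 + 0 | 0) has moves -b-> m3, -c-> m4
  m2 = ((0 + 0)\{b,c} + a.c.0) | (0 + 0 + 0 | 0) has moves -a-> m3
  m3 = c.0 | (0 + 0 + 0 | 0) has moves -c-> m5
  m4 = 0 | b.(0 + 0 + 0 | 0) has moves -b-> m5
  m5 = 0 | (0 + 0 + 0 | 0) has moves deadlocked
Reachable graph of Q (6 states):
  n0 = ((0 + 0)\{b,c} + a.a.0) | b.(0 + 0 + 0 | 0) has moves -a-> n1, -b-> n2
  n1 = a.0 | b.(0 + 0 + 0 | 0) has moves -a-> n3, -b-> n4
  n2 = ((0 + 0)\{b,c} + a.a.0) | (0 + 0 + 0 | 0) has moves -a-> n4
  n3 = 0 | b.(0 + 0 + 0 | 0) has moves -b-> n5
  n4 = a.0 | (0 + 0 + 0 | 0) has moves -a-> n5
  n5 = 0 | (0 + 0 + 0 | 0) has moves deadlocked
Run σ = ⟨ac⟩ on P: start {m0}
  step 1 (a): {m1}
  step 2 (c): {m4}
  P completes σ.
Run σ = ⟨ac⟩ on Q: start {n0}
  step 1 (a): {n1}
  step 2 (c): ∅ (Q stuck)

NO — witness ⟨ac⟩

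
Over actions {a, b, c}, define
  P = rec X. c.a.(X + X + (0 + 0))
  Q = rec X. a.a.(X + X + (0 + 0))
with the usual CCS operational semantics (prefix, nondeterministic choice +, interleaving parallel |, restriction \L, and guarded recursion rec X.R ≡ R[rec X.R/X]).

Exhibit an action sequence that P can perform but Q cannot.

Reachable graph of P (3 states):
  s0 = rec X. c.a.(X + X + (0 + 0)) → --c--▸ s1
  s1 = a.((rec X. c.a.(X + X + (0 + 0))) + (rec X. c.a.(X + X + (0 + 0))) + (0 + 0)) → --a--▸ s2
  s2 = (rec X. c.a.(X + X + (0 + 0))) + (rec X. c.a.(X + X + (0 + 0))) + (0 + 0) → --c--▸ s1
Reachable graph of Q (3 states):
  t0 = rec X. a.a.(X + X + (0 + 0)) → --a--▸ t1
  t1 = a.((rec X. a.a.(X + X + (0 + 0))) + (rec X. a.a.(X + X + (0 + 0))) + (0 + 0)) → --a--▸ t2
  t2 = (rec X. a.a.(X + X + (0 + 0))) + (rec X. a.a.(X + X + (0 + 0))) + (0 + 0) → --a--▸ t1
Executing c from P (initial set {s0}):
  [1] c ⇒ {s1}
  ✓ P
Executing c from Q (initial set {t0}):
  [1] c ⇒ no successor for Q

c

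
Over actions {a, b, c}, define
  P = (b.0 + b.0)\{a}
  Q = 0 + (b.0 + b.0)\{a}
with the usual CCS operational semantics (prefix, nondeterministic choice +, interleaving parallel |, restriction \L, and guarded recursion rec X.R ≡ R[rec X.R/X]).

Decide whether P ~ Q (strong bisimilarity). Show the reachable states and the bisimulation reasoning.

P's transition system — 2 states:
  u0 = (b.0 + b.0)\{a} :: ··b··> u1
  u1 = 0\{a} :: deadlocked
Q's transition system — 2 states:
  v0 = 0 + (b.0 + b.0)\{a} :: ··b··> v1
  v1 = 0\{a} :: deadlocked
Partition-refinement fixed point:
  B0 = {u0, v0}
  B1 = {u1, v1}
u0 ∈ B0, v0 ∈ B0 → same block

bisimilar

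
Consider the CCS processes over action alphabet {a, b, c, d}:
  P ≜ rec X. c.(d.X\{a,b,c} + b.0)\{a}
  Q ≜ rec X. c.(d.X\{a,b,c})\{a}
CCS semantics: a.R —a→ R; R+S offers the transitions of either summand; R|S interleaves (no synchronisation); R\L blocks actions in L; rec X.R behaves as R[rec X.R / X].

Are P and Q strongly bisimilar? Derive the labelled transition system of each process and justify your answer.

Reachable graph of P (4 states):
  m0 = rec X. c.(d.X\{a,b,c} + b.0)\{a} → ··c··> m1
  m1 = (d.(rec X. c.(d.X\{a,b,c} + b.0)\{a})\{a,b,c} + b.0)\{a} → ··b··> m2, ··d··> m3
  m2 = 0\{a} → stopped
  m3 = (rec X. c.(d.X\{a,b,c} + b.0)\{a})\{a,b,c}\{a} → stopped
Reachable graph of Q (3 states):
  n0 = rec X. c.(d.X\{a,b,c})\{a} → ··c··> n1
  n1 = (d.(rec X. c.(d.X\{a,b,c})\{a})\{a,b,c})\{a} → ··d··> n2
  n2 = (rec X. c.(d.X\{a,b,c})\{a})\{a,b,c}\{a} → stopped
Coarsest stable partition (strong bisimilarity classes):
  B0 = {m0}
  B1 = {m1}
  B2 = {m2, m3, n2}
  B3 = {n0}
  B4 = {n1}
m0 ∈ B0, n0 ∈ B3 → different blocks

NO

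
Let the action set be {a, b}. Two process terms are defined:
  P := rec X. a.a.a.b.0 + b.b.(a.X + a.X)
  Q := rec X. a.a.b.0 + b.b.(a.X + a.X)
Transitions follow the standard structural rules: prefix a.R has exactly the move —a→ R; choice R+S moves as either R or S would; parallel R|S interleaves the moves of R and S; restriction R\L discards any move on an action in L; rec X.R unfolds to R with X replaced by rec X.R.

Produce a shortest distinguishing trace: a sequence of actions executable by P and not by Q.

aaa

Reachable graph of P (7 states):
  u0 = rec X. a.a.a.b.0 + b.b.(a.X + a.X) → --a--▸ u1, --b--▸ u2
  u1 = a.a.b.0 → --a--▸ u3
  u2 = b.(a.(rec X. a.a.a.b.0 + b.b.(a.X + a.X)) + a.(rec X. a.a.a.b.0 + b.b.(a.X + a.X))) → --b--▸ u4
  u3 = a.b.0 → --a--▸ u5
  u4 = a.(rec X. a.a.a.b.0 + b.b.(a.X + a.X)) + a.(rec X. a.a.a.b.0 + b.b.(a.X + a.X)) → --a--▸ u0
  u5 = b.0 → --b--▸ u6
  u6 = 0 → stopped
Reachable graph of Q (6 states):
  v0 = rec X. a.a.b.0 + b.b.(a.X + a.X) → --a--▸ v1, --b--▸ v2
  v1 = a.b.0 → --a--▸ v3
  v2 = b.(a.(rec X. a.a.b.0 + b.b.(a.X + a.X)) + a.(rec X. a.a.b.0 + b.b.(a.X + a.X))) → --b--▸ v4
  v3 = b.0 → --b--▸ v5
  v4 = a.(rec X. a.a.b.0 + b.b.(a.X + a.X)) + a.(rec X. a.a.b.0 + b.b.(a.X + a.X)) → --a--▸ v0
  v5 = 0 → stopped
Executing aaa from P (initial set {u0}):
  after a @ step 1: {u1}
  after a @ step 2: {u3}
  after a @ step 3: {u5}
  — P admits the full trace.
Executing aaa from Q (initial set {v0}):
  after a @ step 1: {v1}
  after a @ step 2: {v3}
  after a @ step 3: ∅ (Q stuck)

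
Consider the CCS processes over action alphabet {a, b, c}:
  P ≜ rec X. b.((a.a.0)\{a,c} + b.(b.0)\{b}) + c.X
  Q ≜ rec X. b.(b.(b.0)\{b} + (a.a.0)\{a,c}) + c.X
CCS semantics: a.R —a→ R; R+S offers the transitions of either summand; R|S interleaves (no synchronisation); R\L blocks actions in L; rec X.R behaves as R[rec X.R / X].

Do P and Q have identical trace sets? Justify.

P's transition system — 3 states:
  m0 = rec X. b.((a.a.0)\{a,c} + b.(b.0)\{b}) + c.X | ··b··> m1, ··c··> m0
  m1 = (a.a.0)\{a,c} + b.(b.0)\{b} | ··b··> m2
  m2 = (b.0)\{b} | ∅
Q's transition system — 3 states:
  n0 = rec X. b.(b.(b.0)\{b} + (a.a.0)\{a,c}) + c.X | ··b··> n1, ··c··> n0
  n1 = b.(b.0)\{b} + (a.a.0)\{a,c} | ··b··> n2
  n2 = (b.0)\{b} | ∅
Bisimilarity quotient blocks:
  B0 = {m0, n0}
  B1 = {m1, n1}
  B2 = {m2, n2}
m0 ∈ B0, n0 ∈ B0 → same block
Bisimilar ⇒ trace-equivalent.

trace-equivalent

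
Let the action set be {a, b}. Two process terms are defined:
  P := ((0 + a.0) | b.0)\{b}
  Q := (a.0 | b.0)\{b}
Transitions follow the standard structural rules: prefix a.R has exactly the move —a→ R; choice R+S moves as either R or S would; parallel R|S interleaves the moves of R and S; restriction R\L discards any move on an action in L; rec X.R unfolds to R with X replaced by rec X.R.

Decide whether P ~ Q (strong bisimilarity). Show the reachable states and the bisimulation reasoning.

P's transition system — 2 states:
  m0 = ((0 + a.0) | b.0)\{b} → --a--▸ m1
  m1 = (0 | b.0)\{b} → (no moves)
Q's transition system — 2 states:
  n0 = (a.0 | b.0)\{b} → --a--▸ n1
  n1 = (0 | b.0)\{b} → (no moves)
Coarsest stable partition (strong bisimilarity classes):
  B0 = {m0, n0}
  B1 = {m1, n1}
m0 ∈ B0, n0 ∈ B0 → same block

bisimilar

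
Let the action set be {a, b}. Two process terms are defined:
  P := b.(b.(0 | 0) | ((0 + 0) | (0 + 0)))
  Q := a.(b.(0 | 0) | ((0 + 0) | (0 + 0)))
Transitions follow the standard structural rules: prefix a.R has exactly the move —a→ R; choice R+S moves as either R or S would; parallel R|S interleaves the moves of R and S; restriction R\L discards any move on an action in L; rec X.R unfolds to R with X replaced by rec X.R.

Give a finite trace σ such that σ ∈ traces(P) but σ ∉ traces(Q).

b

P's transition system — 3 states:
  s0 = b.(b.(0 | 0) | ((0 + 0) | (0 + 0))) has moves --b--▸ s1
  s1 = b.(0 | 0) | ((0 + 0) | (0 + 0)) has moves --b--▸ s2
  s2 = 0 | 0 | ((0 + 0) | (0 + 0)) has moves ·
Q's transition system — 3 states:
  t0 = a.(b.(0 | 0) | ((0 + 0) | (0 + 0))) has moves --a--▸ t1
  t1 = b.(0 | 0) | ((0 + 0) | (0 + 0)) has moves --b--▸ t2
  t2 = 0 | 0 | ((0 + 0) | (0 + 0)) has moves ·
Trace ⟨b⟩ through P, begin at {s0}:
  [1] b ⇒ {s1}
  ✓ P
Trace ⟨b⟩ through Q, begin at {t0}:
  [1] b ⇒ ∅  — Q cannot continue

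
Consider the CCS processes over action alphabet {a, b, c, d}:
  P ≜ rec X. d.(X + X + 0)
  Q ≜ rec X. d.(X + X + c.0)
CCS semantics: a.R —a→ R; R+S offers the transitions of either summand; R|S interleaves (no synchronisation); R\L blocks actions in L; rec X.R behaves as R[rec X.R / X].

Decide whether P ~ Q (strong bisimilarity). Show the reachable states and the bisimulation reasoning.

P ≁ Q

P's transition system — 2 states:
  u0 = rec X. d.(X + X + 0) :: ··d··> u1
  u1 = (rec X. d.(X + X + 0)) + (rec X. d.(X + X + 0)) + 0 :: ··d··> u1
Q's transition system — 3 states:
  v0 = rec X. d.(X + X + c.0) :: ··d··> v1
  v1 = (rec X. d.(X + X + c.0)) + (rec X. d.(X + X + c.0)) + c.0 :: ··c··> v2, ··d··> v1
  v2 = 0 :: (no moves)
Partition-refinement fixed point:
  B0 = {u0, u1}
  B1 = {v0}
  B2 = {v1}
  B3 = {v2}
u0 ∈ B0, v0 ∈ B1 → different blocks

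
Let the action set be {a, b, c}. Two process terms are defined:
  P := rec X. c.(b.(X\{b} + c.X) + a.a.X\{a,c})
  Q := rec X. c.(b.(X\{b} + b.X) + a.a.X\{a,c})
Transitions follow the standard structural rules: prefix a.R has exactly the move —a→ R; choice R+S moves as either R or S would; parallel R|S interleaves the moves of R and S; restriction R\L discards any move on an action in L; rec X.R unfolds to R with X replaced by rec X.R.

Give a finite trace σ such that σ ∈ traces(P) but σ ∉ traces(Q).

P's transition system — 8 states:
  u0 = rec X. c.(b.(X\{b} + c.X) + a.a.X\{a,c}) ⊢ ··c··> u1
  u1 = b.((rec X. c.(b.(X\{b} + c.X) + a.a.X\{a,c}))\{b} + c.(rec X. c.(b.(X\{b} + c.X) + a.a.X\{a,c}))) + a.a.(rec X. c.(b.(X\{b} + c.X) + a.a.X\{a,c}))\{a,c} ⊢ ··a··> u2, ··b··> u3
  u2 = a.(rec X. c.(b.(X\{b} + c.X) + a.a.X\{a,c}))\{a,c} ⊢ ··a··> u4
  u3 = (rec X. c.(b.(X\{b} + c.X) + a.a.X\{a,c}))\{b} + c.(rec X. c.(b.(X\{b} + c.X) + a.a.X\{a,c})) ⊢ ··c··> u0, ··c··> u5
  u4 = (rec X. c.(b.(X\{b} + c.X) + a.a.X\{a,c}))\{a,c} ⊢ ∅
  u5 = (b.((rec X. c.(b.(X\{b} + c.X) + a.a.X\{a,c}))\{b} + c.(rec X. c.(b.(X\{b} + c.X) + a.a.X\{a,c}))) + a.a.(rec X. c.(b.(X\{b} + c.X) + a.a.X\{a,c}))\{a,c})\{b} ⊢ ··a··> u6
  u6 = (a.(rec X. c.(b.(X\{b} + c.X) + a.a.X\{a,c}))\{a,c})\{b} ⊢ ··a··> u7
  u7 = (rec X. c.(b.(X\{b} + c.X) + a.a.X\{a,c}))\{a,c}\{b} ⊢ ∅
Q's transition system — 8 states:
  v0 = rec X. c.(b.(X\{b} + b.X) + a.a.X\{a,c}) ⊢ ··c··> v1
  v1 = b.((rec X. c.(b.(X\{b} + b.X) + a.a.X\{a,c}))\{b} + b.(rec X. c.(b.(X\{b} + b.X) + a.a.X\{a,c}))) + a.a.(rec X. c.(b.(X\{b} + b.X) + a.a.X\{a,c}))\{a,c} ⊢ ··a··> v2, ··b··> v3
  v2 = a.(rec X. c.(b.(X\{b} + b.X) + a.a.X\{a,c}))\{a,c} ⊢ ··a··> v4
  v3 = (rec X. c.(b.(X\{b} + b.X) + a.a.X\{a,c}))\{b} + b.(rec X. c.(b.(X\{b} + b.X) + a.a.X\{a,c})) ⊢ ··b··> v0, ··c··> v5
  v4 = (rec X. c.(b.(X\{b} + b.X) + a.a.X\{a,c}))\{a,c} ⊢ ∅
  v5 = (b.((rec X. c.(b.(X\{b} + b.X) + a.a.X\{a,c}))\{b} + b.(rec X. c.(b.(X\{b} + b.X) + a.a.X\{a,c}))) + a.a.(rec X. c.(b.(X\{b} + b.X) + a.a.X\{a,c}))\{a,c})\{b} ⊢ ··a··> v6
  v6 = (a.(rec X. c.(b.(X\{b} + b.X) + a.a.X\{a,c}))\{a,c})\{b} ⊢ ··a··> v7
  v7 = (rec X. c.(b.(X\{b} + b.X) + a.a.X\{a,c}))\{a,c}\{b} ⊢ ∅
Run σ = ⟨cbcc⟩ on P: start {u0}
  step 1 (c): {u1}
  step 2 (b): {u3}
  step 3 (c): {u0, u5}
  step 4 (c): {u1}
  P completes σ.
Run σ = ⟨cbcc⟩ on Q: start {v0}
  step 1 (c): {v1}
  step 2 (b): {v3}
  step 3 (c): {v5}
  step 4 (c): ∅ (Q stuck)

cbcc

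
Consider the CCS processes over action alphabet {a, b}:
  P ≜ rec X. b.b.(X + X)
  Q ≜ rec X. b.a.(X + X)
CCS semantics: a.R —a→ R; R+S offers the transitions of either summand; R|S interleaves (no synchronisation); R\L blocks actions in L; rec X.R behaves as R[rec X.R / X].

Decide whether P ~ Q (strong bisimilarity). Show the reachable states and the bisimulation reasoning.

LTS(P): 3 reachable states
  u0 = rec X. b.b.(X + X) :: --b--▸ u1
  u1 = b.((rec X. b.b.(X + X)) + (rec X. b.b.(X + X))) :: --b--▸ u2
  u2 = (rec X. b.b.(X + X)) + (rec X. b.b.(X + X)) :: --b--▸ u1
LTS(Q): 3 reachable states
  v0 = rec X. b.a.(X + X) :: --b--▸ v1
  v1 = a.((rec X. b.a.(X + X)) + (rec X. b.a.(X + X))) :: --a--▸ v2
  v2 = (rec X. b.a.(X + X)) + (rec X. b.a.(X + X)) :: --b--▸ v1
Partition-refinement fixed point:
  B0 = {u0, u1, u2}
  B1 = {v0, v2}
  B2 = {v1}
u0 ∈ B0, v0 ∈ B1 → different blocks

not bisimilar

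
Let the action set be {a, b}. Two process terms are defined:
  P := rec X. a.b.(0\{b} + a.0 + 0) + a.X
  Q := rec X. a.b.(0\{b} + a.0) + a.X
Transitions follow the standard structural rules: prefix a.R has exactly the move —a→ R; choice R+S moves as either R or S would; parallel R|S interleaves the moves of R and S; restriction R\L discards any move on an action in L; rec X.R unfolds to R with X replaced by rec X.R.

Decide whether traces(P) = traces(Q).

LTS(P): 4 reachable states
  m0 = rec X. a.b.(0\{b} + a.0 + 0) + a.X has moves —a→ m0, —a→ m1
  m1 = b.(0\{b} + a.0 + 0) has moves —b→ m2
  m2 = 0\{b} + a.0 + 0 has moves —a→ m3
  m3 = 0 has moves (no moves)
LTS(Q): 4 reachable states
  n0 = rec X. a.b.(0\{b} + a.0) + a.X has moves —a→ n0, —a→ n1
  n1 = b.(0\{b} + a.0) has moves —b→ n2
  n2 = 0\{b} + a.0 has moves —a→ n3
  n3 = 0 has moves (no moves)
Coarsest stable partition (strong bisimilarity classes):
  B0 = {m0, n0}
  B1 = {m1, n1}
  B2 = {m2, n2}
  B3 = {m3, n3}
m0 ∈ B0, n0 ∈ B0 → same block
Bisimilar ⇒ trace-equivalent.

YES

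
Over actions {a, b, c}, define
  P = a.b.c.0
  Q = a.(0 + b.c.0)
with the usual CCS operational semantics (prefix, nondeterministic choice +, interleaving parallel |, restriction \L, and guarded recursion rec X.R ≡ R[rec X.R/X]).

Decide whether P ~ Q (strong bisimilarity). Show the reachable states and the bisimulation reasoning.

bisimilar

Reachable graph of P (4 states):
  s0 = a.b.c.0 has moves —a→ s1
  s1 = b.c.0 has moves —b→ s2
  s2 = c.0 has moves —c→ s3
  s3 = 0 has moves ·
Reachable graph of Q (4 states):
  t0 = a.(0 + b.c.0) has moves —a→ t1
  t1 = 0 + b.c.0 has moves —b→ t2
  t2 = c.0 has moves —c→ t3
  t3 = 0 has moves ·
Bisimilarity quotient blocks:
  B0 = {s0, t0}
  B1 = {s1, t1}
  B2 = {s2, t2}
  B3 = {s3, t3}
s0 ∈ B0, t0 ∈ B0 → same block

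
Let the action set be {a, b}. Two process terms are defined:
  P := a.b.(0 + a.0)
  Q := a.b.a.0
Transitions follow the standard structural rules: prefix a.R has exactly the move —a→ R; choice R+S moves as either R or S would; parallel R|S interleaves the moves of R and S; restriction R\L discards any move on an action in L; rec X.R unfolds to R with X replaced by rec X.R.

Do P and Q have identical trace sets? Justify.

traces(P) = traces(Q)

LTS(P): 4 reachable states
  u0 = a.b.(0 + a.0) ⊢ —a→ u1
  u1 = b.(0 + a.0) ⊢ —b→ u2
  u2 = 0 + a.0 ⊢ —a→ u3
  u3 = 0 ⊢ (no moves)
LTS(Q): 4 reachable states
  v0 = a.b.a.0 ⊢ —a→ v1
  v1 = b.a.0 ⊢ —b→ v2
  v2 = a.0 ⊢ —a→ v3
  v3 = 0 ⊢ (no moves)
Bisimilarity quotient blocks:
  B0 = {u0, v0}
  B1 = {u1, v1}
  B2 = {u2, v2}
  B3 = {u3, v3}
u0 ∈ B0, v0 ∈ B0 → same block
Bisimilar ⇒ trace-equivalent.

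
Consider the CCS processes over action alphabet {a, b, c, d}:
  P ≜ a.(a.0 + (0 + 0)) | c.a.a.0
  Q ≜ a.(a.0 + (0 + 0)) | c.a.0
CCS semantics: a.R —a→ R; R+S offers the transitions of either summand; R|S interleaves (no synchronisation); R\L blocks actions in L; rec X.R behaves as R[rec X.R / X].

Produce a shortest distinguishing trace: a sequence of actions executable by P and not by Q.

P's transition system — 12 states:
  u0 = a.(a.0 + (0 + 0)) | c.a.a.0 ⊢ ··a··> u1, ··c··> u2
  u1 = (a.0 + (0 + 0)) | c.a.a.0 ⊢ ··a··> u3, ··c··> u4
  u2 = a.(a.0 + (0 + 0)) | a.a.0 ⊢ ··a··> u4, ··a··> u5
  u3 = 0 | c.a.a.0 ⊢ ··c··> u6
  u4 = (a.0 + (0 + 0)) | a.a.0 ⊢ ··a··> u6, ··a··> u7
  u5 = a.(a.0 + (0 + 0)) | a.0 ⊢ ··a··> u7, ··a··> u8
  u6 = 0 | a.a.0 ⊢ ··a··> u9
  u7 = (a.0 + (0 + 0)) | a.0 ⊢ ··a··> u10, ··a··> u9
  u8 = a.(a.0 + (0 + 0)) | 0 ⊢ ··a··> u10
  u9 = 0 | a.0 ⊢ ··a··> u11
  u10 = (a.0 + (0 + 0)) | 0 ⊢ ··a··> u11
  u11 = 0 | 0 ⊢ ∅
Q's transition system — 9 states:
  v0 = a.(a.0 + (0 + 0)) | c.a.0 ⊢ ··a··> v1, ··c··> v2
  v1 = (a.0 + (0 + 0)) | c.a.0 ⊢ ··a··> v3, ··c··> v4
  v2 = a.(a.0 + (0 + 0)) | a.0 ⊢ ··a··> v4, ··a··> v5
  v3 = 0 | c.a.0 ⊢ ··c··> v6
  v4 = (a.0 + (0 + 0)) | a.0 ⊢ ··a··> v6, ··a··> v7
  v5 = a.(a.0 + (0 + 0)) | 0 ⊢ ··a··> v7
  v6 = 0 | a.0 ⊢ ··a··> v8
  v7 = (a.0 + (0 + 0)) | 0 ⊢ ··a··> v8
  v8 = 0 | 0 ⊢ ∅
Trace ⟨aacaa⟩ through P, begin at {u0}:
  after a @ step 1: {u1}
  after a @ step 2: {u3}
  after c @ step 3: {u6}
  after a @ step 4: {u9}
  after a @ step 5: {u11}
  ✓ P
Trace ⟨aacaa⟩ through Q, begin at {v0}:
  after a @ step 1: {v1}
  after a @ step 2: {v3}
  after c @ step 3: {v6}
  after a @ step 4: {v8}
  after a @ step 5: ∅ (Q stuck)

aacaa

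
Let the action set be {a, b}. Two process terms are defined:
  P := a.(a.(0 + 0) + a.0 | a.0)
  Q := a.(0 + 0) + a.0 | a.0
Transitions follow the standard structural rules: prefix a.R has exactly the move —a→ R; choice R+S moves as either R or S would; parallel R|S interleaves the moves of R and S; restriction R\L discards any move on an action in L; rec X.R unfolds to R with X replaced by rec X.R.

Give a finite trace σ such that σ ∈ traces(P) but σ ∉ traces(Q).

aaa

Reachable graph of P (6 states):
  p0 = a.(a.(0 + 0) + a.0 | a.0) ⊢ —a→ p1
  p1 = a.(0 + 0) + a.0 | a.0 ⊢ —a→ p2, —a→ p3, —a→ p4
  p2 = 0 + 0 ⊢ (no moves)
  p3 = 0 | a.0 ⊢ —a→ p5
  p4 = a.0 | 0 ⊢ —a→ p5
  p5 = 0 | 0 ⊢ (no moves)
Reachable graph of Q (5 states):
  q0 = a.(0 + 0) + a.0 | a.0 ⊢ —a→ q1, —a→ q2, —a→ q3
  q1 = 0 + 0 ⊢ (no moves)
  q2 = 0 | a.0 ⊢ —a→ q4
  q3 = a.0 | 0 ⊢ —a→ q4
  q4 = 0 | 0 ⊢ (no moves)
Executing aaa from P (initial set {p0}):
  step 1 (a): {p1}
  step 2 (a): {p2, p3, p4}
  step 3 (a): {p5}
  — P admits the full trace.
Executing aaa from Q (initial set {q0}):
  step 1 (a): {q1, q2, q3}
  step 2 (a): {q4}
  step 3 (a): ∅  — Q cannot continue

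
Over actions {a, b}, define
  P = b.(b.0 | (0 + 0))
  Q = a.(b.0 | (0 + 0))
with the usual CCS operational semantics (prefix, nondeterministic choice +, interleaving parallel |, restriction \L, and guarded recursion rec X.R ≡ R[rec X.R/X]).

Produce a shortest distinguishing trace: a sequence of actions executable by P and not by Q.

P's transition system — 3 states:
  u0 = b.(b.0 | (0 + 0)) :: --b--▸ u1
  u1 = b.0 | (0 + 0) :: --b--▸ u2
  u2 = 0 | (0 + 0) :: stopped
Q's transition system — 3 states:
  v0 = a.(b.0 | (0 + 0)) :: --a--▸ v1
  v1 = b.0 | (0 + 0) :: --b--▸ v2
  v2 = 0 | (0 + 0) :: stopped
Run σ = ⟨b⟩ on P: start {u0}
  step 1 (b): {u1}
  ✓ P
Run σ = ⟨b⟩ on Q: start {v0}
  step 1 (b): no successor for Q

b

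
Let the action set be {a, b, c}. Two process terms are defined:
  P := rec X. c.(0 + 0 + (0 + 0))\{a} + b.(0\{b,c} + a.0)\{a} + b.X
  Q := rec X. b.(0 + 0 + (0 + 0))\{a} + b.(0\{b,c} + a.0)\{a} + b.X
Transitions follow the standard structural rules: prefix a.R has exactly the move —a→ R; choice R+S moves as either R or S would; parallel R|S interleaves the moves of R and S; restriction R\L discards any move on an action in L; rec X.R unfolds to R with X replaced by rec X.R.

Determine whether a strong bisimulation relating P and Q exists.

P's transition system — 3 states:
  p0 = rec X. c.(0 + 0 + (0 + 0))\{a} + b.(0\{b,c} + a.0)\{a} + b.X → ··b··> p0, ··b··> p1, ··c··> p2
  p1 = (0\{b,c} + a.0)\{a} → ·
  p2 = (0 + 0 + (0 + 0))\{a} → ·
Q's transition system — 3 states:
  q0 = rec X. b.(0 + 0 + (0 + 0))\{a} + b.(0\{b,c} + a.0)\{a} + b.X → ··b··> q0, ··b··> q1, ··b··> q2
  q1 = (0 + 0 + (0 + 0))\{a} → ·
  q2 = (0\{b,c} + a.0)\{a} → ·
Coarsest stable partition (strong bisimilarity classes):
  B0 = {p0}
  B1 = {p1, p2, q1, q2}
  B2 = {q0}
p0 ∈ B0, q0 ∈ B2 → different blocks

P ≁ Q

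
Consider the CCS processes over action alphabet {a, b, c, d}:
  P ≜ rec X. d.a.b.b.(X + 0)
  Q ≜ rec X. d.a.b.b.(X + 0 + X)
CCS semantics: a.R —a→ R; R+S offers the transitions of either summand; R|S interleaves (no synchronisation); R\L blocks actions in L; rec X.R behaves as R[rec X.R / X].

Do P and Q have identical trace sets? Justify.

trace-equivalent

P's transition system — 5 states:
  u0 = rec X. d.a.b.b.(X + 0) has moves --d--▸ u1
  u1 = a.b.b.((rec X. d.a.b.b.(X + 0)) + 0) has moves --a--▸ u2
  u2 = b.b.((rec X. d.a.b.b.(X + 0)) + 0) has moves --b--▸ u3
  u3 = b.((rec X. d.a.b.b.(X + 0)) + 0) has moves --b--▸ u4
  u4 = (rec X. d.a.b.b.(X + 0)) + 0 has moves --d--▸ u1
Q's transition system — 5 states:
  v0 = rec X. d.a.b.b.(X + 0 + X) has moves --d--▸ v1
  v1 = a.b.b.((rec X. d.a.b.b.(X + 0 + X)) + 0 + (rec X. d.a.b.b.(X + 0 + X))) has moves --a--▸ v2
  v2 = b.b.((rec X. d.a.b.b.(X + 0 + X)) + 0 + (rec X. d.a.b.b.(X + 0 + X))) has moves --b--▸ v3
  v3 = b.((rec X. d.a.b.b.(X + 0 + X)) + 0 + (rec X. d.a.b.b.(X + 0 + X))) has moves --b--▸ v4
  v4 = (rec X. d.a.b.b.(X + 0 + X)) + 0 + (rec X. d.a.b.b.(X + 0 + X)) has moves --d--▸ v1
Bisimilarity quotient blocks:
  B0 = {u0, u4, v0, v4}
  B1 = {u1, v1}
  B2 = {u2, v2}
  B3 = {u3, v3}
u0 ∈ B0, v0 ∈ B0 → same block
Bisimilar ⇒ trace-equivalent.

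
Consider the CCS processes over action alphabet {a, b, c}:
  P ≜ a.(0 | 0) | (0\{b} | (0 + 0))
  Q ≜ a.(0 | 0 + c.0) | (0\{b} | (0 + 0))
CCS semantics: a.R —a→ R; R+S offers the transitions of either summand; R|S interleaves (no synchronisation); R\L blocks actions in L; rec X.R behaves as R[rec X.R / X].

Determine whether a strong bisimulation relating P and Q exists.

P ≁ Q

LTS(P): 2 reachable states
  m0 = a.(0 | 0) | (0\{b} | (0 + 0)) :: —a→ m1
  m1 = 0 | 0 | (0\{b} | (0 + 0)) :: deadlocked
LTS(Q): 3 reachable states
  n0 = a.(0 | 0 + c.0) | (0\{b} | (0 + 0)) :: —a→ n1
  n1 = (0 | 0 + c.0) | (0\{b} | (0 + 0)) :: —c→ n2
  n2 = 0 | (0\{b} | (0 + 0)) :: deadlocked
Coarsest stable partition (strong bisimilarity classes):
  B0 = {m0}
  B1 = {m1, n2}
  B2 = {n0}
  B3 = {n1}
m0 ∈ B0, n0 ∈ B2 → different blocks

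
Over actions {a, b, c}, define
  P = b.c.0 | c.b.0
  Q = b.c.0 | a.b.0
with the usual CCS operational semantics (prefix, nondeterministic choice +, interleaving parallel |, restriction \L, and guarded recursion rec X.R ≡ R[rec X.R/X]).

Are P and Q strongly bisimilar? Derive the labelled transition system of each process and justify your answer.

P's transition system — 9 states:
  s0 = b.c.0 | c.b.0 ⊢ =b=> s1, =c=> s2
  s1 = c.0 | c.b.0 ⊢ =c=> s3, =c=> s4
  s2 = b.c.0 | b.0 ⊢ =b=> s4, =b=> s5
  s3 = 0 | c.b.0 ⊢ =c=> s6
  s4 = c.0 | b.0 ⊢ =b=> s7, =c=> s6
  s5 = b.c.0 | 0 ⊢ =b=> s7
  s6 = 0 | b.0 ⊢ =b=> s8
  s7 = c.0 | 0 ⊢ =c=> s8
  s8 = 0 | 0 ⊢ ·
Q's transition system — 9 states:
  t0 = b.c.0 | a.b.0 ⊢ =a=> t1, =b=> t2
  t1 = b.c.0 | b.0 ⊢ =b=> t3, =b=> t4
  t2 = c.0 | a.b.0 ⊢ =a=> t4, =c=> t5
  t3 = b.c.0 | 0 ⊢ =b=> t6
  t4 = c.0 | b.0 ⊢ =b=> t6, =c=> t7
  t5 = 0 | a.b.0 ⊢ =a=> t7
  t6 = c.0 | 0 ⊢ =c=> t8
  t7 = 0 | b.0 ⊢ =b=> t8
  t8 = 0 | 0 ⊢ ·
Partition-refinement fixed point:
  B0 = {s0}
  B1 = {s2, t1}
  B2 = {s5, t3}
  B3 = {s7, t6}
  B4 = {s8, t8}
  B5 = {s4, t4}
  B6 = {s6, t7}
  B7 = {s1}
  B8 = {s3}
  B9 = {t0}
  B10 = {t2}
  B11 = {t5}
s0 ∈ B0, t0 ∈ B9 → different blocks

NO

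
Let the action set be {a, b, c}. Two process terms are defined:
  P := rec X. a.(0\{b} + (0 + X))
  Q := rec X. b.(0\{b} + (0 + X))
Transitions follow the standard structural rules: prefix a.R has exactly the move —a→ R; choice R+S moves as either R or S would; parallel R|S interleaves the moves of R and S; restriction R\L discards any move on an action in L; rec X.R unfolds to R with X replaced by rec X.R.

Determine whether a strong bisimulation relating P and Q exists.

NO

P's transition system — 2 states:
  p0 = rec X. a.(0\{b} + (0 + X)) → -a-> p1
  p1 = 0\{b} + (0 + (rec X. a.(0\{b} + (0 + X)))) → -a-> p1
Q's transition system — 2 states:
  q0 = rec X. b.(0\{b} + (0 + X)) → -b-> q1
  q1 = 0\{b} + (0 + (rec X. b.(0\{b} + (0 + X)))) → -b-> q1
Coarsest stable partition (strong bisimilarity classes):
  B0 = {p0, p1}
  B1 = {q0, q1}
p0 ∈ B0, q0 ∈ B1 → different blocks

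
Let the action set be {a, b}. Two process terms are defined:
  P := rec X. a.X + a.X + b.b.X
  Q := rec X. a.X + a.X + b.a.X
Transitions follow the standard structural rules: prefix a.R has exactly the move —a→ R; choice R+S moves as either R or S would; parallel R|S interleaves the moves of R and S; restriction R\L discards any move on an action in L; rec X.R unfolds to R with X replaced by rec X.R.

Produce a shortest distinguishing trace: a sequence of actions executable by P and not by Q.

LTS(P): 2 reachable states
  m0 = rec X. a.X + a.X + b.b.X :: —a→ m0, —b→ m1
  m1 = b.(rec X. a.X + a.X + b.b.X) :: —b→ m0
LTS(Q): 2 reachable states
  n0 = rec X. a.X + a.X + b.a.X :: —a→ n0, —b→ n1
  n1 = a.(rec X. a.X + a.X + b.a.X) :: —a→ n0
Run σ = ⟨bb⟩ on P: start {m0}
  step 1 (b): {m1}
  step 2 (b): {m0}
  P completes σ.
Run σ = ⟨bb⟩ on Q: start {n0}
  step 1 (b): {n1}
  step 2 (b): no successor for Q

bb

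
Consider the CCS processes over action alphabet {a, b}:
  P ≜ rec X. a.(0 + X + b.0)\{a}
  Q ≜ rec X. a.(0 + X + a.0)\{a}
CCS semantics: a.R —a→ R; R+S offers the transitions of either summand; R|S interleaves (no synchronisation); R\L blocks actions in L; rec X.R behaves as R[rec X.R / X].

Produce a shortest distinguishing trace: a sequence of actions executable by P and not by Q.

ab

LTS(P): 3 reachable states
  u0 = rec X. a.(0 + X + b.0)\{a} has moves --a--▸ u1
  u1 = (0 + (rec X. a.(0 + X + b.0)\{a}) + b.0)\{a} has moves --b--▸ u2
  u2 = 0\{a} has moves (no moves)
LTS(Q): 2 reachable states
  v0 = rec X. a.(0 + X + a.0)\{a} has moves --a--▸ v1
  v1 = (0 + (rec X. a.(0 + X + a.0)\{a}) + a.0)\{a} has moves (no moves)
Trace ⟨ab⟩ through P, begin at {u0}:
  after a @ step 1: {u1}
  after b @ step 2: {u2}
  ✓ P
Trace ⟨ab⟩ through Q, begin at {v0}:
  after a @ step 1: {v1}
  after b @ step 2: ∅ (Q stuck)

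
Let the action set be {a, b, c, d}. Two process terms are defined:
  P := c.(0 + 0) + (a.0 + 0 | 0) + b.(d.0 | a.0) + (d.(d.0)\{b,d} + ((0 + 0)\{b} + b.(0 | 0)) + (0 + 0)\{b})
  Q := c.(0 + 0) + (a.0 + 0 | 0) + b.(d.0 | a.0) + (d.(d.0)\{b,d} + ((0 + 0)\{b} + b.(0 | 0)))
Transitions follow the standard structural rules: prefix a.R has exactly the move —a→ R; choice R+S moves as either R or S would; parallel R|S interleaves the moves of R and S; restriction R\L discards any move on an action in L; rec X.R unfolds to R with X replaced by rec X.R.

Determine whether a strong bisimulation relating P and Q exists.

bisimilar

LTS(P): 8 reachable states
  s0 = c.(0 + 0) + (a.0 + 0 | 0) + b.(d.0 | a.0) + (d.(d.0)\{b,d} + ((0 + 0)\{b} + b.(0 | 0)) + (0 + 0)\{b}) | ··a··> s1, ··b··> s2, ··b··> s3, ··c··> s4, ··d··> s5
  s1 = 0 | ∅
  s2 = 0 | 0 | ∅
  s3 = d.0 | a.0 | ··a··> s6, ··d··> s7
  s4 = 0 + 0 | ∅
  s5 = (d.0)\{b,d} | ∅
  s6 = d.0 | 0 | ··d··> s2
  s7 = 0 | a.0 | ··a··> s2
LTS(Q): 8 reachable states
  t0 = c.(0 + 0) + (a.0 + 0 | 0) + b.(d.0 | a.0) + (d.(d.0)\{b,d} + ((0 + 0)\{b} + b.(0 | 0))) | ··a··> t1, ··b··> t2, ··b··> t3, ··c··> t4, ··d··> t5
  t1 = 0 | ∅
  t2 = 0 | 0 | ∅
  t3 = d.0 | a.0 | ··a··> t6, ··d··> t7
  t4 = 0 + 0 | ∅
  t5 = (d.0)\{b,d} | ∅
  t6 = d.0 | 0 | ··d··> t2
  t7 = 0 | a.0 | ··a··> t2
Coarsest stable partition (strong bisimilarity classes):
  B0 = {s0, t0}
  B1 = {s1, s2, s4, s5, t1, t2, t4, t5}
  B2 = {s3, t3}
  B3 = {s7, t7}
  B4 = {s6, t6}
s0 ∈ B0, t0 ∈ B0 → same block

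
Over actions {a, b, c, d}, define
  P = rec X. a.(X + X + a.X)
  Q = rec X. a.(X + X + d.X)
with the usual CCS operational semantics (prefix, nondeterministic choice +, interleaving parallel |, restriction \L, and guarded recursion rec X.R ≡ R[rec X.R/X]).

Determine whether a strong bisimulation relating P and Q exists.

Reachable graph of P (2 states):
  m0 = rec X. a.(X + X + a.X) ⊢ =a=> m1
  m1 = (rec X. a.(X + X + a.X)) + (rec X. a.(X + X + a.X)) + a.(rec X. a.(X + X + a.X)) ⊢ =a=> m0, =a=> m1
Reachable graph of Q (2 states):
  n0 = rec X. a.(X + X + d.X) ⊢ =a=> n1
  n1 = (rec X. a.(X + X + d.X)) + (rec X. a.(X + X + d.X)) + d.(rec X. a.(X + X + d.X)) ⊢ =a=> n1, =d=> n0
Bisimilarity quotient blocks:
  B0 = {m0, m1}
  B1 = {n0}
  B2 = {n1}
m0 ∈ B0, n0 ∈ B1 → different blocks

not bisimilar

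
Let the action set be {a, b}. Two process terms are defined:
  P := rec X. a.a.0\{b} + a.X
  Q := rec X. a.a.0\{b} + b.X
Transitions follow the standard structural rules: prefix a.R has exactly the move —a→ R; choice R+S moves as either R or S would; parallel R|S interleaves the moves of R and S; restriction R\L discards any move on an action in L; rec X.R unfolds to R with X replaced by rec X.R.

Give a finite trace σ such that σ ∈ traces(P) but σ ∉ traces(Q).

aaa

LTS(P): 3 reachable states
  u0 = rec X. a.a.0\{b} + a.X | ··a··> u0, ··a··> u1
  u1 = a.0\{b} | ··a··> u2
  u2 = 0\{b} | ·
LTS(Q): 3 reachable states
  v0 = rec X. a.a.0\{b} + b.X | ··a··> v1, ··b··> v0
  v1 = a.0\{b} | ··a··> v2
  v2 = 0\{b} | ·
Trace ⟨aaa⟩ through P, begin at {u0}:
  [1] a ⇒ {u0, u1}
  [2] a ⇒ {u0, u1, u2}
  [3] a ⇒ {u0, u1, u2}
  P completes σ.
Trace ⟨aaa⟩ through Q, begin at {v0}:
  [1] a ⇒ {v1}
  [2] a ⇒ {v2}
  [3] a ⇒ no successor for Q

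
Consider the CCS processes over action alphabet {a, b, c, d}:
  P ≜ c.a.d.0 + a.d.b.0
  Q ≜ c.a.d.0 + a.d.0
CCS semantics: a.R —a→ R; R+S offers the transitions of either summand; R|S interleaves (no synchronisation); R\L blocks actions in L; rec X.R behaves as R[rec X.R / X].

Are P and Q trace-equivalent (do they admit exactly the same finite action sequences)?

P's transition system — 6 states:
  p0 = c.a.d.0 + a.d.b.0 has moves -a-> p1, -c-> p2
  p1 = d.b.0 has moves -d-> p3
  p2 = a.d.0 has moves -a-> p4
  p3 = b.0 has moves -b-> p5
  p4 = d.0 has moves -d-> p5
  p5 = 0 has moves (no moves)
Q's transition system — 4 states:
  q0 = c.a.d.0 + a.d.0 has moves -a-> q1, -c-> q2
  q1 = d.0 has moves -d-> q3
  q2 = a.d.0 has moves -a-> q1
  q3 = 0 has moves (no moves)
Executing adb from P (initial set {p0}):
  after a @ step 1: {p1}
  after d @ step 2: {p3}
  after b @ step 3: {p5}
  — P admits the full trace.
Executing adb from Q (initial set {q0}):
  after a @ step 1: {q1}
  after d @ step 2: {q3}
  after b @ step 3: ∅  — Q cannot continue

trace-distinct — witness ⟨adb⟩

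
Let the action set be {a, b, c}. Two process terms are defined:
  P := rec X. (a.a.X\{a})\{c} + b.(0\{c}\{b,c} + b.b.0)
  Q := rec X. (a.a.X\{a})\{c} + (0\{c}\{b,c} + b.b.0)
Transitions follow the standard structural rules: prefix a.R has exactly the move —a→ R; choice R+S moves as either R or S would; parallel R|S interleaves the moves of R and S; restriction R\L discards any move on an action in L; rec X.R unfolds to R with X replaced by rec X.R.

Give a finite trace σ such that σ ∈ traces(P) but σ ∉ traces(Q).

P's transition system — 9 states:
  p0 = rec X. (a.a.X\{a})\{c} + b.(0\{c}\{b,c} + b.b.0) ⊢ =a=> p1, =b=> p2
  p1 = (a.(rec X. (a.a.X\{a})\{c} + b.(0\{c}\{b,c} + b.b.0))\{a})\{c} ⊢ =a=> p3
  p2 = 0\{c}\{b,c} + b.b.0 ⊢ =b=> p4
  p3 = (rec X. (a.a.X\{a})\{c} + b.(0\{c}\{b,c} + b.b.0))\{a}\{c} ⊢ =b=> p5
  p4 = b.0 ⊢ =b=> p6
  p5 = (0\{c}\{b,c} + b.b.0)\{a}\{c} ⊢ =b=> p7
  p6 = 0 ⊢ ·
  p7 = (b.0)\{a}\{c} ⊢ =b=> p8
  p8 = 0\{a}\{c} ⊢ ·
Q's transition system — 7 states:
  q0 = rec X. (a.a.X\{a})\{c} + (0\{c}\{b,c} + b.b.0) ⊢ =a=> q1, =b=> q2
  q1 = (a.(rec X. (a.a.X\{a})\{c} + (0\{c}\{b,c} + b.b.0))\{a})\{c} ⊢ =a=> q3
  q2 = b.0 ⊢ =b=> q4
  q3 = (rec X. (a.a.X\{a})\{c} + (0\{c}\{b,c} + b.b.0))\{a}\{c} ⊢ =b=> q5
  q4 = 0 ⊢ ·
  q5 = (b.0)\{a}\{c} ⊢ =b=> q6
  q6 = 0\{a}\{c} ⊢ ·
Trace ⟨bbb⟩ through P, begin at {p0}:
  step 1 (b): {p2}
  step 2 (b): {p4}
  step 3 (b): {p6}
  P completes σ.
Trace ⟨bbb⟩ through Q, begin at {q0}:
  step 1 (b): {q2}
  step 2 (b): {q4}
  step 3 (b): ∅  — Q cannot continue

bbb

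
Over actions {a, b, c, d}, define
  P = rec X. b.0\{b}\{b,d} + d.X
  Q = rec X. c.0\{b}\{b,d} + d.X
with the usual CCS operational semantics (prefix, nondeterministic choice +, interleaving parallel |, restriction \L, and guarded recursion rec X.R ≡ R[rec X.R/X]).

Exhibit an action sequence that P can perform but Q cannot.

b

P's transition system — 2 states:
  u0 = rec X. b.0\{b}\{b,d} + d.X → --b--▸ u1, --d--▸ u0
  u1 = 0\{b}\{b,d} → ∅
Q's transition system — 2 states:
  v0 = rec X. c.0\{b}\{b,d} + d.X → --c--▸ v1, --d--▸ v0
  v1 = 0\{b}\{b,d} → ∅
Run σ = ⟨b⟩ on P: start {u0}
  step 1 (b): {u1}
  — P admits the full trace.
Run σ = ⟨b⟩ on Q: start {v0}
  step 1 (b): ∅  — Q cannot continue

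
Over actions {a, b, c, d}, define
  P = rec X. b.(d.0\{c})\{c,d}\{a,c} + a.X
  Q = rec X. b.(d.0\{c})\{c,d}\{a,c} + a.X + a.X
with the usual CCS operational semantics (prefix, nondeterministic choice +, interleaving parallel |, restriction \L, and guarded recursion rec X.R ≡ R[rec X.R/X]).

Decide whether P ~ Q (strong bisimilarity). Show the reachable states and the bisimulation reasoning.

Reachable graph of P (2 states):
  u0 = rec X. b.(d.0\{c})\{c,d}\{a,c} + a.X has moves -a-> u0, -b-> u1
  u1 = (d.0\{c})\{c,d}\{a,c} has moves stopped
Reachable graph of Q (2 states):
  v0 = rec X. b.(d.0\{c})\{c,d}\{a,c} + a.X + a.X has moves -a-> v0, -b-> v1
  v1 = (d.0\{c})\{c,d}\{a,c} has moves stopped
Coarsest stable partition (strong bisimilarity classes):
  B0 = {u0, v0}
  B1 = {u1, v1}
u0 ∈ B0, v0 ∈ B0 → same block

YES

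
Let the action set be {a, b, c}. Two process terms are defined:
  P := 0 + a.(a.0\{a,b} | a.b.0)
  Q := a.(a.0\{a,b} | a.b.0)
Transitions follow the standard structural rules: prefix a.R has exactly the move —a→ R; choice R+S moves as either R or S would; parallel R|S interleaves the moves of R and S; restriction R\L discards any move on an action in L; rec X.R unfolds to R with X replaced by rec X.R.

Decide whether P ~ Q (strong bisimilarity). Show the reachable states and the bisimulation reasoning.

bisimilar

Reachable graph of P (7 states):
  p0 = 0 + a.(a.0\{a,b} | a.b.0) :: ··a··> p1
  p1 = a.0\{a,b} | a.b.0 :: ··a··> p2, ··a··> p3
  p2 = 0\{a,b} | a.b.0 :: ··a··> p4
  p3 = a.0\{a,b} | b.0 :: ··a··> p4, ··b··> p5
  p4 = 0\{a,b} | b.0 :: ··b··> p6
  p5 = a.0\{a,b} | 0 :: ··a··> p6
  p6 = 0\{a,b} | 0 :: ∅
Reachable graph of Q (7 states):
  q0 = a.(a.0\{a,b} | a.b.0) :: ··a··> q1
  q1 = a.0\{a,b} | a.b.0 :: ··a··> q2, ··a··> q3
  q2 = 0\{a,b} | a.b.0 :: ··a··> q4
  q3 = a.0\{a,b} | b.0 :: ··a··> q4, ··b··> q5
  q4 = 0\{a,b} | b.0 :: ··b··> q6
  q5 = a.0\{a,b} | 0 :: ··a··> q6
  q6 = 0\{a,b} | 0 :: ∅
Bisimilarity quotient blocks:
  B0 = {p0, q0}
  B1 = {p1, q1}
  B2 = {p2, q2}
  B3 = {p4, q4}
  B4 = {p6, q6}
  B5 = {p3, q3}
  B6 = {p5, q5}
p0 ∈ B0, q0 ∈ B0 → same block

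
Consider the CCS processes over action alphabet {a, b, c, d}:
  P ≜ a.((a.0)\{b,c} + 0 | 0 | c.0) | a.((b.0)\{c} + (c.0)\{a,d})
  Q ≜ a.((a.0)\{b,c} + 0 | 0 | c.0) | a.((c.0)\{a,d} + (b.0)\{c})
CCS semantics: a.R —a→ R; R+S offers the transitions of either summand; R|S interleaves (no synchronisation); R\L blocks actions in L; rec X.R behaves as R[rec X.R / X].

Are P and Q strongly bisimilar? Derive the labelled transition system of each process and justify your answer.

Reachable graph of P (16 states):
  m0 = a.((a.0)\{b,c} + 0 | 0 | c.0) | a.((b.0)\{c} + (c.0)\{a,d}) :: —a→ m1, —a→ m2
  m1 = ((a.0)\{b,c} + 0 | 0 | c.0) | a.((b.0)\{c} + (c.0)\{a,d}) :: —a→ m3, —a→ m4, —c→ m5
  m2 = a.((a.0)\{b,c} + 0 | 0 | c.0) | ((b.0)\{c} + (c.0)\{a,d}) :: —a→ m3, —b→ m6, —c→ m7
  m3 = ((a.0)\{b,c} + 0 | 0 | c.0) | ((b.0)\{c} + (c.0)\{a,d}) :: —a→ m8, —b→ m9, —c→ m10, —c→ m11
  m4 = 0\{b,c} | a.((b.0)\{c} + (c.0)\{a,d}) :: —a→ m8
  m5 = 0 | 0 | 0 | a.((b.0)\{c} + (c.0)\{a,d}) :: —a→ m11
  m6 = a.((a.0)\{b,c} + 0 | 0 | c.0) | 0\{c} :: —a→ m9
  m7 = a.((a.0)\{b,c} + 0 | 0 | c.0) | 0\{a,d} :: —a→ m10
  m8 = 0\{b,c} | ((b.0)\{c} + (c.0)\{a,d}) :: —b→ m12, —c→ m13
  m9 = ((a.0)\{b,c} + 0 | 0 | c.0) | 0\{c} :: —a→ m12, —c→ m14
  m10 = ((a.0)\{b,c} + 0 | 0 | c.0) | 0\{a,d} :: —a→ m13, —c→ m15
  m11 = 0 | 0 | 0 | ((b.0)\{c} + (c.0)\{a,d}) :: —b→ m14, —c→ m15
  m12 = 0\{b,c} | 0\{c} :: ∅
  m13 = 0\{b,c} | 0\{a,d} :: ∅
  m14 = 0 | 0 | 0 | 0\{c} :: ∅
  m15 = 0 | 0 | 0 | 0\{a,d} :: ∅
Reachable graph of Q (16 states):
  n0 = a.((a.0)\{b,c} + 0 | 0 | c.0) | a.((c.0)\{a,d} + (b.0)\{c}) :: —a→ n1, —a→ n2
  n1 = ((a.0)\{b,c} + 0 | 0 | c.0) | a.((c.0)\{a,d} + (b.0)\{c}) :: —a→ n3, —a→ n4, —c→ n5
  n2 = a.((a.0)\{b,c} + 0 | 0 | c.0) | ((c.0)\{a,d} + (b.0)\{c}) :: —a→ n3, —b→ n6, —c→ n7
  n3 = ((a.0)\{b,c} + 0 | 0 | c.0) | ((c.0)\{a,d} + (b.0)\{c}) :: —a→ n8, —b→ n9, —c→ n10, —c→ n11
  n4 = 0\{b,c} | a.((c.0)\{a,d} + (b.0)\{c}) :: —a→ n8
  n5 = 0 | 0 | 0 | a.((c.0)\{a,d} + (b.0)\{c}) :: —a→ n11
  n6 = a.((a.0)\{b,c} + 0 | 0 | c.0) | 0\{c} :: —a→ n9
  n7 = a.((a.0)\{b,c} + 0 | 0 | c.0) | 0\{a,d} :: —a→ n10
  n8 = 0\{b,c} | ((c.0)\{a,d} + (b.0)\{c}) :: —b→ n12, —c→ n13
  n9 = ((a.0)\{b,c} + 0 | 0 | c.0) | 0\{c} :: —a→ n12, —c→ n14
  n10 = ((a.0)\{b,c} + 0 | 0 | c.0) | 0\{a,d} :: —a→ n13, —c→ n15
  n11 = 0 | 0 | 0 | ((c.0)\{a,d} + (b.0)\{c}) :: —b→ n14, —c→ n15
  n12 = 0\{b,c} | 0\{c} :: ∅
  n13 = 0\{b,c} | 0\{a,d} :: ∅
  n14 = 0 | 0 | 0 | 0\{c} :: ∅
  n15 = 0 | 0 | 0 | 0\{a,d} :: ∅
Bisimilarity quotient blocks:
  B0 = {m0, n0}
  B1 = {m1, n1}
  B2 = {m4, m5, n4, n5}
  B3 = {m11, m8, n11, n8}
  B4 = {m12, m13, m14, m15, n12, n13, n14, n15}
  B5 = {m3, n3}
  B6 = {m10, m9, n10, n9}
  B7 = {m2, n2}
  B8 = {m6, m7, n6, n7}
m0 ∈ B0, n0 ∈ B0 → same block

P ~ Q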